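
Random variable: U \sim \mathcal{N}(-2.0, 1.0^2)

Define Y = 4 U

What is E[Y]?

For Y = 4U:
E[Y] = 4 * E[U]
E[U] = -2.0 = -2
E[Y] = 4 * (-2) = -8

-8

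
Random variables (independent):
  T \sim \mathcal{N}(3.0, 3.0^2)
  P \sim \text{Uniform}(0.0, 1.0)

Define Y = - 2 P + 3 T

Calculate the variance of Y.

For independent RVs: Var(aX + bY) = a²Var(X) + b²Var(Y)
Var(T) = 9
Var(P) = 0.083333333
Var(Y) = 3²*9 + (-2)²*0.083333333
= 9*9 + 4*0.083333333 = 81.333333

81.333333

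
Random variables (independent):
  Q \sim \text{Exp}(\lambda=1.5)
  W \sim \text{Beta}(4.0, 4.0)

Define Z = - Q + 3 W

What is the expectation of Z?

E[Z] = -1*E[Q] + 3*E[W]
E[Q] = 0.66666667
E[W] = 0.5
E[Z] = -1*0.66666667 + 3*0.5 = 0.83333333

0.83333333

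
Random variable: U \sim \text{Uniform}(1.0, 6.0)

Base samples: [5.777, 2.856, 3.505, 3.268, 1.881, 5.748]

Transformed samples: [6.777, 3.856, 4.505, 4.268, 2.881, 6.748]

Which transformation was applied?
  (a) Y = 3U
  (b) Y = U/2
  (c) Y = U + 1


Checking option (c) Y = U + 1:
  U = 5.777 -> Y = 6.777 ✓
  U = 2.856 -> Y = 3.856 ✓
  U = 3.505 -> Y = 4.505 ✓
All samples match this transformation.

(c) U + 1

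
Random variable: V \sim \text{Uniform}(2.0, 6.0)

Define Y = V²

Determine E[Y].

Using E[X²] = Var(X) + (E[X])²:
E[V] = 4
Var(V) = (6 - 2)^2/12 = 1.3333333
E[V²] = 1.3333333 + 4² = 1.3333333 + 16 = 17.333333

17.333333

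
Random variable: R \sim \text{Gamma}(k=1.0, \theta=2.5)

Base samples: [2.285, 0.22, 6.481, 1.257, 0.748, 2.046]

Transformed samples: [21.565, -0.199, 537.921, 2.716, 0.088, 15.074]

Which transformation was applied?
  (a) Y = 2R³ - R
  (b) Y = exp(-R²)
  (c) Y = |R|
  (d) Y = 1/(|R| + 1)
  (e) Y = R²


Checking option (a) Y = 2R³ - R:
  R = 2.285 -> Y = 21.565 ✓
  R = 0.22 -> Y = -0.199 ✓
  R = 6.481 -> Y = 537.921 ✓
All samples match this transformation.

(a) 2R³ - R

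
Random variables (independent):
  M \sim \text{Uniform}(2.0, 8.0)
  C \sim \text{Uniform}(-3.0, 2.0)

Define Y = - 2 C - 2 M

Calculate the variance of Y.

For independent RVs: Var(aX + bY) = a²Var(X) + b²Var(Y)
Var(M) = 3
Var(C) = 2.0833333
Var(Y) = (-2)²*3 + (-2)²*2.0833333
= 4*3 + 4*2.0833333 = 20.333333

20.333333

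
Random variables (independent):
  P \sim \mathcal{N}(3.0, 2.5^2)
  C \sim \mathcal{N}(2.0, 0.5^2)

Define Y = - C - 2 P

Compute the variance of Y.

For independent RVs: Var(aX + bY) = a²Var(X) + b²Var(Y)
Var(P) = 6.25
Var(C) = 0.25
Var(Y) = (-2)²*6.25 + (-1)²*0.25
= 4*6.25 + 1*0.25 = 25.25

25.25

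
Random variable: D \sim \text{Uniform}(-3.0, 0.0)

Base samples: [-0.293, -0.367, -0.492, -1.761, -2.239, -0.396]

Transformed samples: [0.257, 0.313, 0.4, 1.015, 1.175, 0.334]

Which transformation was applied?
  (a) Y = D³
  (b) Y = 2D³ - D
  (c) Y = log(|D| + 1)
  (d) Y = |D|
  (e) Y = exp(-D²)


Checking option (c) Y = log(|D| + 1):
  D = -0.293 -> Y = 0.257 ✓
  D = -0.367 -> Y = 0.313 ✓
  D = -0.492 -> Y = 0.4 ✓
All samples match this transformation.

(c) log(|D| + 1)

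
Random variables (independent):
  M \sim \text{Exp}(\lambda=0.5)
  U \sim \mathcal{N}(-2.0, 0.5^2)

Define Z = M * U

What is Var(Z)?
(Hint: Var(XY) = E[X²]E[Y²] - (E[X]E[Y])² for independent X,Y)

Var(XY) = E[X²]E[Y²] - (E[X]E[Y])²
E[M] = 2, Var(M) = 4
E[U] = -2, Var(U) = 0.25
E[M²] = 4 + 2² = 8
E[U²] = 0.25 + (-2)² = 4.25
Var(Z) = 8*4.25 - (2*(-2))²
= 34 - 16 = 18

18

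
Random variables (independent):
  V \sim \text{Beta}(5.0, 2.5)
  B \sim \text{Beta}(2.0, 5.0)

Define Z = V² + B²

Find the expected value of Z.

E[Z] = E[V²] + E[B²]
E[V²] = Var(V) + E[V]² = 0.026143791 + 0.44444444 = 0.47058824
E[B²] = Var(B) + E[B]² = 0.025510204 + 0.081632653 = 0.10714286
E[Z] = 0.47058824 + 0.10714286 = 0.57773109

0.57773109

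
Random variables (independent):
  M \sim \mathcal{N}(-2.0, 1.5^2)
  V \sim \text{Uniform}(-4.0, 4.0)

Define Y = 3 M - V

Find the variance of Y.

For independent RVs: Var(aX + bY) = a²Var(X) + b²Var(Y)
Var(M) = 2.25
Var(V) = 5.3333333
Var(Y) = 3²*2.25 + (-1)²*5.3333333
= 9*2.25 + 1*5.3333333 = 25.583333

25.583333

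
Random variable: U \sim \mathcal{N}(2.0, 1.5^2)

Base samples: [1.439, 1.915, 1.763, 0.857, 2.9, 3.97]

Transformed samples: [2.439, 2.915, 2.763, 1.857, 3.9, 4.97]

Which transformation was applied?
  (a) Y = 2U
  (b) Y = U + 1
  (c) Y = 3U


Checking option (b) Y = U + 1:
  U = 1.439 -> Y = 2.439 ✓
  U = 1.915 -> Y = 2.915 ✓
  U = 1.763 -> Y = 2.763 ✓
All samples match this transformation.

(b) U + 1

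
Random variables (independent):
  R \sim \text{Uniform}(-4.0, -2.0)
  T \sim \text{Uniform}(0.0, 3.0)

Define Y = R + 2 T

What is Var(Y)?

For independent RVs: Var(aX + bY) = a²Var(X) + b²Var(Y)
Var(R) = 0.33333333
Var(T) = 0.75
Var(Y) = 1²*0.33333333 + 2²*0.75
= 1*0.33333333 + 4*0.75 = 3.3333333

3.3333333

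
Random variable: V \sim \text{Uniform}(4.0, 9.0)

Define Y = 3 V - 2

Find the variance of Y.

For Y = aV + b: Var(Y) = a² * Var(V)
Var(V) = (9 - 4)^2/12 = 2.0833333
Var(Y) = 3² * 2.0833333 = 9 * 2.0833333 = 18.75

18.75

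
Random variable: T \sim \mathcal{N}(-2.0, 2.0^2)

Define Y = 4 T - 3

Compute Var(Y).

For Y = aT + b: Var(Y) = a² * Var(T)
Var(T) = 2.0^2 = 4
Var(Y) = 4² * 4 = 16 * 4 = 64

64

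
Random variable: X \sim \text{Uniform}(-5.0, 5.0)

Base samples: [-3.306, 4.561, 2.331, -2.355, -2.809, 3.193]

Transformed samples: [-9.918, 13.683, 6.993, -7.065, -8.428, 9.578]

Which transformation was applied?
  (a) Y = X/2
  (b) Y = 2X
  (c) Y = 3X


Checking option (c) Y = 3X:
  X = -3.306 -> Y = -9.918 ✓
  X = 4.561 -> Y = 13.683 ✓
  X = 2.331 -> Y = 6.993 ✓
All samples match this transformation.

(c) 3X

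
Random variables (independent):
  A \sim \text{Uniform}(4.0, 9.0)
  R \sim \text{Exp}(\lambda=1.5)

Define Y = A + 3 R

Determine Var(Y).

For independent RVs: Var(aX + bY) = a²Var(X) + b²Var(Y)
Var(A) = 2.0833333
Var(R) = 0.44444444
Var(Y) = 1²*2.0833333 + 3²*0.44444444
= 1*2.0833333 + 9*0.44444444 = 6.0833333

6.0833333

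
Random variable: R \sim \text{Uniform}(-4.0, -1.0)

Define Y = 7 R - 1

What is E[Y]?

For Y = 7R - 1:
E[Y] = 7 * E[R] - 1
E[R] = (-4 - 1)/2 = -2.5
E[Y] = 7 * (-2.5) - 1 = -18.5

-18.5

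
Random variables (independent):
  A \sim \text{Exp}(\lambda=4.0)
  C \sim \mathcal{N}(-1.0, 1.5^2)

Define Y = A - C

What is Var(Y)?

For independent RVs: Var(aX + bY) = a²Var(X) + b²Var(Y)
Var(A) = 0.0625
Var(C) = 2.25
Var(Y) = 1²*0.0625 + (-1)²*2.25
= 1*0.0625 + 1*2.25 = 2.3125

2.3125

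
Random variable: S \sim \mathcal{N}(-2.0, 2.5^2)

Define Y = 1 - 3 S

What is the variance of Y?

For Y = aS + b: Var(Y) = a² * Var(S)
Var(S) = 2.5^2 = 6.25
Var(Y) = (-3)² * 6.25 = 9 * 6.25 = 56.25

56.25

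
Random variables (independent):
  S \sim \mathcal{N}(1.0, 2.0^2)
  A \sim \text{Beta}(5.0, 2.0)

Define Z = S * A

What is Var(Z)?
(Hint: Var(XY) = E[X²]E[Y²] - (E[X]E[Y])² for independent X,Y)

Var(XY) = E[X²]E[Y²] - (E[X]E[Y])²
E[S] = 1, Var(S) = 4
E[A] = 0.71428571, Var(A) = 0.025510204
E[S²] = 4 + 1² = 5
E[A²] = 0.025510204 + 0.71428571² = 0.53571429
Var(Z) = 5*0.53571429 - (1*0.71428571)²
= 2.6785714 - 0.51020408 = 2.1683673

2.1683673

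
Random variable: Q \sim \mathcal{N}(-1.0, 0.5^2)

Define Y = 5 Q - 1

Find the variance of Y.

For Y = aQ + b: Var(Y) = a² * Var(Q)
Var(Q) = 0.5^2 = 0.25
Var(Y) = 5² * 0.25 = 25 * 0.25 = 6.25

6.25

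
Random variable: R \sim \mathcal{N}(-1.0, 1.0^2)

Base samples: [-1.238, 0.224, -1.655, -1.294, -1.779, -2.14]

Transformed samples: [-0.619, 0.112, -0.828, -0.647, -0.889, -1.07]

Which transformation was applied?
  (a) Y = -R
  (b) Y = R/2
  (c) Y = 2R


Checking option (b) Y = R/2:
  R = -1.238 -> Y = -0.619 ✓
  R = 0.224 -> Y = 0.112 ✓
  R = -1.655 -> Y = -0.828 ✓
All samples match this transformation.

(b) R/2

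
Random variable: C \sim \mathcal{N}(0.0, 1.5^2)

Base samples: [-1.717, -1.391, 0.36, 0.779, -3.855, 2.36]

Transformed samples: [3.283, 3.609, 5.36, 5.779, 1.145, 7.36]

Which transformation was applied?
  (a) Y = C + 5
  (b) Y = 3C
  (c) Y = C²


Checking option (a) Y = C + 5:
  C = -1.717 -> Y = 3.283 ✓
  C = -1.391 -> Y = 3.609 ✓
  C = 0.36 -> Y = 5.36 ✓
All samples match this transformation.

(a) C + 5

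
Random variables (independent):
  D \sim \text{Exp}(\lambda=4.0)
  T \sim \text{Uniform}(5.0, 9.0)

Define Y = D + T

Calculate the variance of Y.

For independent RVs: Var(aX + bY) = a²Var(X) + b²Var(Y)
Var(D) = 0.0625
Var(T) = 1.3333333
Var(Y) = 1²*0.0625 + 1²*1.3333333
= 1*0.0625 + 1*1.3333333 = 1.3958333

1.3958333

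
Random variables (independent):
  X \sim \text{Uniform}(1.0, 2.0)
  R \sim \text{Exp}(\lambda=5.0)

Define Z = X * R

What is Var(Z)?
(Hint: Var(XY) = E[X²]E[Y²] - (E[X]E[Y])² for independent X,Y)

Var(XY) = E[X²]E[Y²] - (E[X]E[Y])²
E[X] = 1.5, Var(X) = 0.083333333
E[R] = 0.2, Var(R) = 0.04
E[X²] = 0.083333333 + 1.5² = 2.3333333
E[R²] = 0.04 + 0.2² = 0.08
Var(Z) = 2.3333333*0.08 - (1.5*0.2)²
= 0.18666667 - 0.09 = 0.096666667

0.096666667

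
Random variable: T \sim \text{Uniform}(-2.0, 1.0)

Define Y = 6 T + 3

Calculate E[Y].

For Y = 6T + 3:
E[Y] = 6 * E[T] + 3
E[T] = (-2 + 1)/2 = -0.5
E[Y] = 6 * (-0.5) + 3 = 0

0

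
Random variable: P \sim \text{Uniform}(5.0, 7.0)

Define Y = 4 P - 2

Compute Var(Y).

For Y = aP + b: Var(Y) = a² * Var(P)
Var(P) = (7 - 5)^2/12 = 0.33333333
Var(Y) = 4² * 0.33333333 = 16 * 0.33333333 = 5.3333333

5.3333333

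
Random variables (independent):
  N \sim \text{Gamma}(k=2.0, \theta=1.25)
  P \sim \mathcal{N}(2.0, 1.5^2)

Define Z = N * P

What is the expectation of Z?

For independent RVs: E[XY] = E[X]*E[Y]
E[N] = 2.5
E[P] = 2
E[Z] = 2.5 * 2 = 5

5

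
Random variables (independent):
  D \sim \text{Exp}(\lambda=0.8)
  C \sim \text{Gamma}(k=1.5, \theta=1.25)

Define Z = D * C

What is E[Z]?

For independent RVs: E[XY] = E[X]*E[Y]
E[D] = 1.25
E[C] = 1.875
E[Z] = 1.25 * 1.875 = 2.34375

2.34375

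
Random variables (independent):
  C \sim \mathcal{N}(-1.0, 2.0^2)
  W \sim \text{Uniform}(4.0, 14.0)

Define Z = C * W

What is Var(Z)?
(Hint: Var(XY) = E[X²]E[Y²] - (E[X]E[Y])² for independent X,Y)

Var(XY) = E[X²]E[Y²] - (E[X]E[Y])²
E[C] = -1, Var(C) = 4
E[W] = 9, Var(W) = 8.3333333
E[C²] = 4 + (-1)² = 5
E[W²] = 8.3333333 + 9² = 89.333333
Var(Z) = 5*89.333333 - (-1*9)²
= 446.66667 - 81 = 365.66667

365.66667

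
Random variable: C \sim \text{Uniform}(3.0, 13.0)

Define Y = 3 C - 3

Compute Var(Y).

For Y = aC + b: Var(Y) = a² * Var(C)
Var(C) = (13 - 3)^2/12 = 8.3333333
Var(Y) = 3² * 8.3333333 = 9 * 8.3333333 = 75

75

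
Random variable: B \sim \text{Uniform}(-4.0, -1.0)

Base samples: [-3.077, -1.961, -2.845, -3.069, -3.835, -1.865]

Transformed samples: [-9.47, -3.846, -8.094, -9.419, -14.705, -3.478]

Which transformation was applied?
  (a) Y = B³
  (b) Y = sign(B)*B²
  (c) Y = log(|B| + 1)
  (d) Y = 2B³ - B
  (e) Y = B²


Checking option (b) Y = sign(B)*B²:
  B = -3.077 -> Y = -9.47 ✓
  B = -1.961 -> Y = -3.846 ✓
  B = -2.845 -> Y = -8.094 ✓
All samples match this transformation.

(b) sign(B)*B²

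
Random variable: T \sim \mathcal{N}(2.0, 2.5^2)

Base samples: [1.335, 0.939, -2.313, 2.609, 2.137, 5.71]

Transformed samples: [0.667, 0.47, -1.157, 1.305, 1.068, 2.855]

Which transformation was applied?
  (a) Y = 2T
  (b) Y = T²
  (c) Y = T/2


Checking option (c) Y = T/2:
  T = 1.335 -> Y = 0.667 ✓
  T = 0.939 -> Y = 0.47 ✓
  T = -2.313 -> Y = -1.157 ✓
All samples match this transformation.

(c) T/2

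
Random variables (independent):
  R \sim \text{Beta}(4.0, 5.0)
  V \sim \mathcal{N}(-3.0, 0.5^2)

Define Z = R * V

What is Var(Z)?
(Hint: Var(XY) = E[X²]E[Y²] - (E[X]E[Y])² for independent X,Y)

Var(XY) = E[X²]E[Y²] - (E[X]E[Y])²
E[R] = 0.44444444, Var(R) = 0.024691358
E[V] = -3, Var(V) = 0.25
E[R²] = 0.024691358 + 0.44444444² = 0.22222222
E[V²] = 0.25 + (-3)² = 9.25
Var(Z) = 0.22222222*9.25 - (0.44444444*(-3))²
= 2.0555556 - 1.7777778 = 0.27777778

0.27777778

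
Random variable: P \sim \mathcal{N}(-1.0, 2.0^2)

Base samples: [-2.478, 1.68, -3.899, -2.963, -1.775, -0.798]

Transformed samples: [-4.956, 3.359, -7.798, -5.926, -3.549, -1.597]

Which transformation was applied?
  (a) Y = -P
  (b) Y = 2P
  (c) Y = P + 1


Checking option (b) Y = 2P:
  P = -2.478 -> Y = -4.956 ✓
  P = 1.68 -> Y = 3.359 ✓
  P = -3.899 -> Y = -7.798 ✓
All samples match this transformation.

(b) 2P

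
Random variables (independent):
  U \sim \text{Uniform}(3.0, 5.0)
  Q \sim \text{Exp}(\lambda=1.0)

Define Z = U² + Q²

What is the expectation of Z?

E[Z] = E[U²] + E[Q²]
E[U²] = Var(U) + E[U]² = 0.33333333 + 16 = 16.333333
E[Q²] = Var(Q) + E[Q]² = 1 + 1 = 2
E[Z] = 16.333333 + 2 = 18.333333

18.333333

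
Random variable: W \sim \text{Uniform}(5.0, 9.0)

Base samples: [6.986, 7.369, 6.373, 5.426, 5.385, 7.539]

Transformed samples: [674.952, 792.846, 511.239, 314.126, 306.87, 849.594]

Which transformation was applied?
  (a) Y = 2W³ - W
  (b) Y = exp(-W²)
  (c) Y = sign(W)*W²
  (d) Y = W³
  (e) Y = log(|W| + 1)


Checking option (a) Y = 2W³ - W:
  W = 6.986 -> Y = 674.952 ✓
  W = 7.369 -> Y = 792.846 ✓
  W = 6.373 -> Y = 511.239 ✓
All samples match this transformation.

(a) 2W³ - W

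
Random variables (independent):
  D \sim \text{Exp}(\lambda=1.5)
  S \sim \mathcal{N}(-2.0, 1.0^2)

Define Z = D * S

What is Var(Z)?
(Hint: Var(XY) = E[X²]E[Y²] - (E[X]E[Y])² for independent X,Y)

Var(XY) = E[X²]E[Y²] - (E[X]E[Y])²
E[D] = 0.66666667, Var(D) = 0.44444444
E[S] = -2, Var(S) = 1
E[D²] = 0.44444444 + 0.66666667² = 0.88888889
E[S²] = 1 + (-2)² = 5
Var(Z) = 0.88888889*5 - (0.66666667*(-2))²
= 4.4444444 - 1.7777778 = 2.6666667

2.6666667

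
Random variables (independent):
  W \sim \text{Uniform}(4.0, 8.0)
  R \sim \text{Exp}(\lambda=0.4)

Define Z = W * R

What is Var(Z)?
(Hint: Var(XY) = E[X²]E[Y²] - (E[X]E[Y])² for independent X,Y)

Var(XY) = E[X²]E[Y²] - (E[X]E[Y])²
E[W] = 6, Var(W) = 1.3333333
E[R] = 2.5, Var(R) = 6.25
E[W²] = 1.3333333 + 6² = 37.333333
E[R²] = 6.25 + 2.5² = 12.5
Var(Z) = 37.333333*12.5 - (6*2.5)²
= 466.66667 - 225 = 241.66667

241.66667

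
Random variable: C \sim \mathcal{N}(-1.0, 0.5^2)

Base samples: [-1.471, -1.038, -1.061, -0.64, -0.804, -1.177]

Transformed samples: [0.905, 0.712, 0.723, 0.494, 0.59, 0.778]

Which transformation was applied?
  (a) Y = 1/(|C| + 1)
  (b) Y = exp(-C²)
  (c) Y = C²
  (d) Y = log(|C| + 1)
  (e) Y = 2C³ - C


Checking option (d) Y = log(|C| + 1):
  C = -1.471 -> Y = 0.905 ✓
  C = -1.038 -> Y = 0.712 ✓
  C = -1.061 -> Y = 0.723 ✓
All samples match this transformation.

(d) log(|C| + 1)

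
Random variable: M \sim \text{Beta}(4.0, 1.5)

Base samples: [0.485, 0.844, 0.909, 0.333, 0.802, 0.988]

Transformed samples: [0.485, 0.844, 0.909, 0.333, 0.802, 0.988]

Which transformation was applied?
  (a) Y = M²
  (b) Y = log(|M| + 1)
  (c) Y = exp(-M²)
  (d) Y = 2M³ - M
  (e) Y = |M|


Checking option (e) Y = |M|:
  M = 0.485 -> Y = 0.485 ✓
  M = 0.844 -> Y = 0.844 ✓
  M = 0.909 -> Y = 0.909 ✓
All samples match this transformation.

(e) |M|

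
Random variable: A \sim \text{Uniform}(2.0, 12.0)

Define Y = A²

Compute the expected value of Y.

E[A²] = Var(A) + (E[A])² = 8.3333333 + 49 = 57.333333

57.333333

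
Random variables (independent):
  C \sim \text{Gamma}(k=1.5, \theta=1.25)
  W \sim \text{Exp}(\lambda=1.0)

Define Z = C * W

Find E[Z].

For independent RVs: E[XY] = E[X]*E[Y]
E[C] = 1.875
E[W] = 1
E[Z] = 1.875 * 1 = 1.875

1.875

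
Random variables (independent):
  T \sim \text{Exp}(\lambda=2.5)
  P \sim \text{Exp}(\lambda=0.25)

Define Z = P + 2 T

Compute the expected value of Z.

E[Z] = 2*E[T] + 1*E[P]
E[T] = 0.4
E[P] = 4
E[Z] = 2*0.4 + 1*4 = 4.8

4.8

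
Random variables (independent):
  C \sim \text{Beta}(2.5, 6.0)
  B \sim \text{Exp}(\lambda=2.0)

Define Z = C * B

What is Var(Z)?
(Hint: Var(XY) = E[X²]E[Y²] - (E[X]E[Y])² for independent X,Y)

Var(XY) = E[X²]E[Y²] - (E[X]E[Y])²
E[C] = 0.29411765, Var(C) = 0.021853943
E[B] = 0.5, Var(B) = 0.25
E[C²] = 0.021853943 + 0.29411765² = 0.10835913
E[B²] = 0.25 + 0.5² = 0.5
Var(Z) = 0.10835913*0.5 - (0.29411765*0.5)²
= 0.054179567 - 0.021626298 = 0.032553269

0.032553269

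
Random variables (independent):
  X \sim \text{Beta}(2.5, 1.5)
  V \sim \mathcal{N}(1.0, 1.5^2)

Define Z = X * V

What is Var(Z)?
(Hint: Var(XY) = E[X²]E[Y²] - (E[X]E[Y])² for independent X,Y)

Var(XY) = E[X²]E[Y²] - (E[X]E[Y])²
E[X] = 0.625, Var(X) = 0.046875
E[V] = 1, Var(V) = 2.25
E[X²] = 0.046875 + 0.625² = 0.4375
E[V²] = 2.25 + 1² = 3.25
Var(Z) = 0.4375*3.25 - (0.625*1)²
= 1.421875 - 0.390625 = 1.03125

1.03125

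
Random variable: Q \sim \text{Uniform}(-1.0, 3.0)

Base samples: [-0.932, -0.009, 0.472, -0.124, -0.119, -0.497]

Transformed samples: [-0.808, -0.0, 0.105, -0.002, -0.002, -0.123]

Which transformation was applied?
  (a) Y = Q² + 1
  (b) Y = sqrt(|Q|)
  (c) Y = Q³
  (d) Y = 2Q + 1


Checking option (c) Y = Q³:
  Q = -0.932 -> Y = -0.808 ✓
  Q = -0.009 -> Y = -0.0 ✓
  Q = 0.472 -> Y = 0.105 ✓
All samples match this transformation.

(c) Q³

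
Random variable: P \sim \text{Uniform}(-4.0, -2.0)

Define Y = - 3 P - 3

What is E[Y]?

For Y = -3P - 3:
E[Y] = -3 * E[P] - 3
E[P] = (-4 - 2)/2 = -3
E[Y] = -3 * (-3) - 3 = 6

6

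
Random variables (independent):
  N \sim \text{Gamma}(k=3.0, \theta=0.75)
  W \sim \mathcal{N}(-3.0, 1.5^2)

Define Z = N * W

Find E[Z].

For independent RVs: E[XY] = E[X]*E[Y]
E[N] = 2.25
E[W] = -3
E[Z] = 2.25 * (-3) = -6.75

-6.75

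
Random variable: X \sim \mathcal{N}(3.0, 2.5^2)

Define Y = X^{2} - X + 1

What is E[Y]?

E[Y] = 1*E[X²] - 1*E[X] + 1
E[X] = 3
E[X²] = Var(X) + (E[X])² = 6.25 + 9 = 15.25
E[Y] = 1*15.25 - 1*3 + 1 = 13.25

13.25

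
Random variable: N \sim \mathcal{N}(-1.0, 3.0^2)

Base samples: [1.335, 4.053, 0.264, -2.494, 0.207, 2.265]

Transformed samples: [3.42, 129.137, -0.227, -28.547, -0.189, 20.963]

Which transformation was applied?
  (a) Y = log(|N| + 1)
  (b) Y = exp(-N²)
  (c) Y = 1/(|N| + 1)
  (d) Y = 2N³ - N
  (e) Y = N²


Checking option (d) Y = 2N³ - N:
  N = 1.335 -> Y = 3.42 ✓
  N = 4.053 -> Y = 129.137 ✓
  N = 0.264 -> Y = -0.227 ✓
All samples match this transformation.

(d) 2N³ - N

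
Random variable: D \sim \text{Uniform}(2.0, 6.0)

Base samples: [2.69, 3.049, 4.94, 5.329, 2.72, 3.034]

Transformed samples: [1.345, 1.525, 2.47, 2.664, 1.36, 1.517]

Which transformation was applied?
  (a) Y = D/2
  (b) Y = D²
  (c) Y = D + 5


Checking option (a) Y = D/2:
  D = 2.69 -> Y = 1.345 ✓
  D = 3.049 -> Y = 1.525 ✓
  D = 4.94 -> Y = 2.47 ✓
All samples match this transformation.

(a) D/2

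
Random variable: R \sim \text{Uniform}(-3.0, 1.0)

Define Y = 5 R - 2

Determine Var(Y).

For Y = aR + b: Var(Y) = a² * Var(R)
Var(R) = (1 + 3)^2/12 = 1.3333333
Var(Y) = 5² * 1.3333333 = 25 * 1.3333333 = 33.333333

33.333333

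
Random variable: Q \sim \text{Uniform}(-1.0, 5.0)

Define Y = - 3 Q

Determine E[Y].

For Y = -3Q:
E[Y] = -3 * E[Q]
E[Q] = (-1 + 5)/2 = 2
E[Y] = -3 * 2 = -6

-6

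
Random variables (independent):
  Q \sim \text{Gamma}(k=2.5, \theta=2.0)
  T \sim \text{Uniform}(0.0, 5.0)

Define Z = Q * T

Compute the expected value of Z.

For independent RVs: E[XY] = E[X]*E[Y]
E[Q] = 5
E[T] = 2.5
E[Z] = 5 * 2.5 = 12.5

12.5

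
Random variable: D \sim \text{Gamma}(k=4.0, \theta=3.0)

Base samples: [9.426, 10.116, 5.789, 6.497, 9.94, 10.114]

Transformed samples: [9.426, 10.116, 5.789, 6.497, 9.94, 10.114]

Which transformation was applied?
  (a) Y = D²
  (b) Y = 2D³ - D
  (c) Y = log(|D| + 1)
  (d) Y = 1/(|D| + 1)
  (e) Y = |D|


Checking option (e) Y = |D|:
  D = 9.426 -> Y = 9.426 ✓
  D = 10.116 -> Y = 10.116 ✓
  D = 5.789 -> Y = 5.789 ✓
All samples match this transformation.

(e) |D|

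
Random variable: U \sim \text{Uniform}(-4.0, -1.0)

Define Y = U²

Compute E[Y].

Using E[X²] = Var(X) + (E[X])²:
E[U] = -2.5
Var(U) = (-1 + 4)^2/12 = 0.75
E[U²] = 0.75 + (-2.5)² = 0.75 + 6.25 = 7

7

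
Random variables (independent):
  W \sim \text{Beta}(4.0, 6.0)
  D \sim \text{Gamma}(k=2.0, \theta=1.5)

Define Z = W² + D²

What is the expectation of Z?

E[Z] = E[W²] + E[D²]
E[W²] = Var(W) + E[W]² = 0.021818182 + 0.16 = 0.18181818
E[D²] = Var(D) + E[D]² = 4.5 + 9 = 13.5
E[Z] = 0.18181818 + 13.5 = 13.681818

13.681818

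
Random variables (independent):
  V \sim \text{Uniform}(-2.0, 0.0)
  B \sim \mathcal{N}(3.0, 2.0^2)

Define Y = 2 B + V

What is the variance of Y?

For independent RVs: Var(aX + bY) = a²Var(X) + b²Var(Y)
Var(V) = 0.33333333
Var(B) = 4
Var(Y) = 1²*0.33333333 + 2²*4
= 1*0.33333333 + 4*4 = 16.333333

16.333333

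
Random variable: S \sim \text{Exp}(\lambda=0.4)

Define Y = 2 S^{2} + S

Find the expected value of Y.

E[Y] = 2*E[S²] + 1*E[S]
E[S] = 2.5
E[S²] = Var(S) + (E[S])² = 6.25 + 6.25 = 12.5
E[Y] = 2*12.5 + 1*2.5 = 27.5

27.5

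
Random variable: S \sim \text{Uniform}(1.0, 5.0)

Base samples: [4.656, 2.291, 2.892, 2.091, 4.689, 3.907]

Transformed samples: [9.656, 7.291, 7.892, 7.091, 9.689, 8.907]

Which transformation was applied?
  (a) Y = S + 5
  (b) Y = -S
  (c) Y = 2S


Checking option (a) Y = S + 5:
  S = 4.656 -> Y = 9.656 ✓
  S = 2.291 -> Y = 7.291 ✓
  S = 2.892 -> Y = 7.892 ✓
All samples match this transformation.

(a) S + 5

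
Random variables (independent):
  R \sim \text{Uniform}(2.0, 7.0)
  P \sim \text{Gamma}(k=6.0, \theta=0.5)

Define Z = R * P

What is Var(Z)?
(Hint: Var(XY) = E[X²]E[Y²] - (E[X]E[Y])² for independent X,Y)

Var(XY) = E[X²]E[Y²] - (E[X]E[Y])²
E[R] = 4.5, Var(R) = 2.0833333
E[P] = 3, Var(P) = 1.5
E[R²] = 2.0833333 + 4.5² = 22.333333
E[P²] = 1.5 + 3² = 10.5
Var(Z) = 22.333333*10.5 - (4.5*3)²
= 234.5 - 182.25 = 52.25

52.25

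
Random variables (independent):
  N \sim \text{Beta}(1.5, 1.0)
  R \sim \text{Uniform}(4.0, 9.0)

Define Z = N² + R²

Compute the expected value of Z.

E[Z] = E[N²] + E[R²]
E[N²] = Var(N) + E[N]² = 0.068571429 + 0.36 = 0.42857143
E[R²] = Var(R) + E[R]² = 2.0833333 + 42.25 = 44.333333
E[Z] = 0.42857143 + 44.333333 = 44.761905

44.761905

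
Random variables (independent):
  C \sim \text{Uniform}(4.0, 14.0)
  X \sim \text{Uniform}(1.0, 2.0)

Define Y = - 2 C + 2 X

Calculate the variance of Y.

For independent RVs: Var(aX + bY) = a²Var(X) + b²Var(Y)
Var(C) = 8.3333333
Var(X) = 0.083333333
Var(Y) = (-2)²*8.3333333 + 2²*0.083333333
= 4*8.3333333 + 4*0.083333333 = 33.666667

33.666667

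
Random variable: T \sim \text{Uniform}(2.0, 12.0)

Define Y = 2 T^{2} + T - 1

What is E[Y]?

E[Y] = 2*E[T²] + 1*E[T] - 1
E[T] = 7
E[T²] = Var(T) + (E[T])² = 8.3333333 + 49 = 57.333333
E[Y] = 2*57.333333 + 1*7 - 1 = 120.66667

120.66667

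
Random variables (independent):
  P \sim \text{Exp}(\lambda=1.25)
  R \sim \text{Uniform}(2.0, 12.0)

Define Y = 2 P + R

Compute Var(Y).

For independent RVs: Var(aX + bY) = a²Var(X) + b²Var(Y)
Var(P) = 0.64
Var(R) = 8.3333333
Var(Y) = 2²*0.64 + 1²*8.3333333
= 4*0.64 + 1*8.3333333 = 10.893333

10.893333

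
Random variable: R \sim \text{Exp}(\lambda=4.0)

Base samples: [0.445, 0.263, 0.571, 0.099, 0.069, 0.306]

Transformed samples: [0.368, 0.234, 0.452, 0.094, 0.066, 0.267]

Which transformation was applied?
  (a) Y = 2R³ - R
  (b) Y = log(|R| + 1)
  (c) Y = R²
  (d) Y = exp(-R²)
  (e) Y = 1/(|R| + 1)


Checking option (b) Y = log(|R| + 1):
  R = 0.445 -> Y = 0.368 ✓
  R = 0.263 -> Y = 0.234 ✓
  R = 0.571 -> Y = 0.452 ✓
All samples match this transformation.

(b) log(|R| + 1)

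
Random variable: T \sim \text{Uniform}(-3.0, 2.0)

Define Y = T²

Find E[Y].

Using E[X²] = Var(X) + (E[X])²:
E[T] = -0.5
Var(T) = (2 + 3)^2/12 = 2.0833333
E[T²] = 2.0833333 + (-0.5)² = 2.0833333 + 0.25 = 2.3333333

2.3333333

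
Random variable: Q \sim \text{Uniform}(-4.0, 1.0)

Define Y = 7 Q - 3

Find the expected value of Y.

For Y = 7Q - 3:
E[Y] = 7 * E[Q] - 3
E[Q] = (-4 + 1)/2 = -1.5
E[Y] = 7 * (-1.5) - 3 = -13.5

-13.5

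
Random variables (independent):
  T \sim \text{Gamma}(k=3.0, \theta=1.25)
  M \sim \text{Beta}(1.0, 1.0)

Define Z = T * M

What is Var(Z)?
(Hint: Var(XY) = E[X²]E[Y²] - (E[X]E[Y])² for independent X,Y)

Var(XY) = E[X²]E[Y²] - (E[X]E[Y])²
E[T] = 3.75, Var(T) = 4.6875
E[M] = 0.5, Var(M) = 0.083333333
E[T²] = 4.6875 + 3.75² = 18.75
E[M²] = 0.083333333 + 0.5² = 0.33333333
Var(Z) = 18.75*0.33333333 - (3.75*0.5)²
= 6.25 - 3.515625 = 2.734375

2.734375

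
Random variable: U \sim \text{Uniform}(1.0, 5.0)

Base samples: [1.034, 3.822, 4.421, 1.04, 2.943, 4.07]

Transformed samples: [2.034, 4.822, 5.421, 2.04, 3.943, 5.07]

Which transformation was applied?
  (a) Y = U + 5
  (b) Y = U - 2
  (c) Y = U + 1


Checking option (c) Y = U + 1:
  U = 1.034 -> Y = 2.034 ✓
  U = 3.822 -> Y = 4.822 ✓
  U = 4.421 -> Y = 5.421 ✓
All samples match this transformation.

(c) U + 1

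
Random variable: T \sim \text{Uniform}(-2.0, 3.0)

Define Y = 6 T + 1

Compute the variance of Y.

For Y = aT + b: Var(Y) = a² * Var(T)
Var(T) = (3 + 2)^2/12 = 2.0833333
Var(Y) = 6² * 2.0833333 = 36 * 2.0833333 = 75

75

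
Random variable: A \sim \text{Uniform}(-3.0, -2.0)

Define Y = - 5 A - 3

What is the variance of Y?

For Y = aA + b: Var(Y) = a² * Var(A)
Var(A) = (-2 + 3)^2/12 = 0.083333333
Var(Y) = (-5)² * 0.083333333 = 25 * 0.083333333 = 2.0833333

2.0833333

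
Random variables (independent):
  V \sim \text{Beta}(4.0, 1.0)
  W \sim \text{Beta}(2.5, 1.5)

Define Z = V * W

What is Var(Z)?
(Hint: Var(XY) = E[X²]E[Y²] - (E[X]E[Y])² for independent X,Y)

Var(XY) = E[X²]E[Y²] - (E[X]E[Y])²
E[V] = 0.8, Var(V) = 0.026666667
E[W] = 0.625, Var(W) = 0.046875
E[V²] = 0.026666667 + 0.8² = 0.66666667
E[W²] = 0.046875 + 0.625² = 0.4375
Var(Z) = 0.66666667*0.4375 - (0.8*0.625)²
= 0.29166667 - 0.25 = 0.041666667

0.041666667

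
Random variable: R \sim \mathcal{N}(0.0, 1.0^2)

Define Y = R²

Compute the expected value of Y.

Using E[X²] = Var(X) + (E[X])²:
E[R] = 0
Var(R) = 1.0^2 = 1
E[R²] = 1 + 0² = 1 + 0 = 1

1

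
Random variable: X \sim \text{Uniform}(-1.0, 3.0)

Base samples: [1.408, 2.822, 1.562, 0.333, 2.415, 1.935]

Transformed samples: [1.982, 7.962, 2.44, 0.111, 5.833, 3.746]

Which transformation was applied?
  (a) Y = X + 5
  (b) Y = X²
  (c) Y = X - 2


Checking option (b) Y = X²:
  X = 1.408 -> Y = 1.982 ✓
  X = 2.822 -> Y = 7.962 ✓
  X = 1.562 -> Y = 2.44 ✓
All samples match this transformation.

(b) X²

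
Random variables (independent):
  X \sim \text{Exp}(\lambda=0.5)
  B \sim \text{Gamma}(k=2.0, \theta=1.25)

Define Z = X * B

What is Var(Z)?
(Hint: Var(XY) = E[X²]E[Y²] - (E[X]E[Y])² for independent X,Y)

Var(XY) = E[X²]E[Y²] - (E[X]E[Y])²
E[X] = 2, Var(X) = 4
E[B] = 2.5, Var(B) = 3.125
E[X²] = 4 + 2² = 8
E[B²] = 3.125 + 2.5² = 9.375
Var(Z) = 8*9.375 - (2*2.5)²
= 75 - 25 = 50

50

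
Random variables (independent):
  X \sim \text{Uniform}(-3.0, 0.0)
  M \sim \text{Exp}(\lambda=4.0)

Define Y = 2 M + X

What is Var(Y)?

For independent RVs: Var(aX + bY) = a²Var(X) + b²Var(Y)
Var(X) = 0.75
Var(M) = 0.0625
Var(Y) = 1²*0.75 + 2²*0.0625
= 1*0.75 + 4*0.0625 = 1

1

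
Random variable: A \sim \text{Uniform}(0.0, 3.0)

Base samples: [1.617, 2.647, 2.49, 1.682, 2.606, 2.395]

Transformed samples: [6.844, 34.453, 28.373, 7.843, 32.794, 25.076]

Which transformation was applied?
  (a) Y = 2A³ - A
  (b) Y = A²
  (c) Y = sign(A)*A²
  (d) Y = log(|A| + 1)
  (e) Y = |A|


Checking option (a) Y = 2A³ - A:
  A = 1.617 -> Y = 6.844 ✓
  A = 2.647 -> Y = 34.453 ✓
  A = 2.49 -> Y = 28.373 ✓
All samples match this transformation.

(a) 2A³ - A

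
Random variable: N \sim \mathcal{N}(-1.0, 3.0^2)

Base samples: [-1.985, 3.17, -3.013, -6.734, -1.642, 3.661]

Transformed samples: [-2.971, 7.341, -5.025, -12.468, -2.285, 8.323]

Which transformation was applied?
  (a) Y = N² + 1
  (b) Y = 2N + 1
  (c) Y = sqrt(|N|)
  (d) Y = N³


Checking option (b) Y = 2N + 1:
  N = -1.985 -> Y = -2.971 ✓
  N = 3.17 -> Y = 7.341 ✓
  N = -3.013 -> Y = -5.025 ✓
All samples match this transformation.

(b) 2N + 1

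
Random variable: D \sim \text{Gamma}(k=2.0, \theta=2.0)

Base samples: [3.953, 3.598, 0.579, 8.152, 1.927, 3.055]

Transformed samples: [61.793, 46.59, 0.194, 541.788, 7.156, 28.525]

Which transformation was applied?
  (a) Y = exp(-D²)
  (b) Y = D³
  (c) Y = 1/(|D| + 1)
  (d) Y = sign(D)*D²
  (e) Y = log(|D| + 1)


Checking option (b) Y = D³:
  D = 3.953 -> Y = 61.793 ✓
  D = 3.598 -> Y = 46.59 ✓
  D = 0.579 -> Y = 0.194 ✓
All samples match this transformation.

(b) D³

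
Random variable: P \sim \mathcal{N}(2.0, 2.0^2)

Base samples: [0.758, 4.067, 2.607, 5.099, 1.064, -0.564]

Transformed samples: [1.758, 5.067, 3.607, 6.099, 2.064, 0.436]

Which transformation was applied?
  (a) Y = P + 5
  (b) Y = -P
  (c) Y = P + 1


Checking option (c) Y = P + 1:
  P = 0.758 -> Y = 1.758 ✓
  P = 4.067 -> Y = 5.067 ✓
  P = 2.607 -> Y = 3.607 ✓
All samples match this transformation.

(c) P + 1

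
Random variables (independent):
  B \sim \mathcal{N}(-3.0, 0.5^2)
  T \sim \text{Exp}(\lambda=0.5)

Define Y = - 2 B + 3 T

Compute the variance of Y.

For independent RVs: Var(aX + bY) = a²Var(X) + b²Var(Y)
Var(B) = 0.25
Var(T) = 4
Var(Y) = (-2)²*0.25 + 3²*4
= 4*0.25 + 9*4 = 37

37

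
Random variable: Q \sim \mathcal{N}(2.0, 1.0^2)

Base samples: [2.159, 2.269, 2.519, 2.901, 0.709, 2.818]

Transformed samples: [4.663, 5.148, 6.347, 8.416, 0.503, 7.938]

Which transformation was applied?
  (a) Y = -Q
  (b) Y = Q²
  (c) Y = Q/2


Checking option (b) Y = Q²:
  Q = 2.159 -> Y = 4.663 ✓
  Q = 2.269 -> Y = 5.148 ✓
  Q = 2.519 -> Y = 6.347 ✓
All samples match this transformation.

(b) Q²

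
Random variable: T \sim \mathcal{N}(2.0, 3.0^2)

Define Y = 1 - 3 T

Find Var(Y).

For Y = aT + b: Var(Y) = a² * Var(T)
Var(T) = 3.0^2 = 9
Var(Y) = (-3)² * 9 = 9 * 9 = 81

81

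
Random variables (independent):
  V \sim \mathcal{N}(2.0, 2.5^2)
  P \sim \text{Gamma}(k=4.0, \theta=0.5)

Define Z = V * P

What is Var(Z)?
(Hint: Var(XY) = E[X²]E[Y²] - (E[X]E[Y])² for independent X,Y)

Var(XY) = E[X²]E[Y²] - (E[X]E[Y])²
E[V] = 2, Var(V) = 6.25
E[P] = 2, Var(P) = 1
E[V²] = 6.25 + 2² = 10.25
E[P²] = 1 + 2² = 5
Var(Z) = 10.25*5 - (2*2)²
= 51.25 - 16 = 35.25

35.25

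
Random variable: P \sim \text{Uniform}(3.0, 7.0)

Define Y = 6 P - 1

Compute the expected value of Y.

For Y = 6P - 1:
E[Y] = 6 * E[P] - 1
E[P] = (3 + 7)/2 = 5
E[Y] = 6 * 5 - 1 = 29

29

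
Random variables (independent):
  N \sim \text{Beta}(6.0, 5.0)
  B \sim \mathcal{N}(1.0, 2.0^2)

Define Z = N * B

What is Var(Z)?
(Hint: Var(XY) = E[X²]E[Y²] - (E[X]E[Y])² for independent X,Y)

Var(XY) = E[X²]E[Y²] - (E[X]E[Y])²
E[N] = 0.54545455, Var(N) = 0.020661157
E[B] = 1, Var(B) = 4
E[N²] = 0.020661157 + 0.54545455² = 0.31818182
E[B²] = 4 + 1² = 5
Var(Z) = 0.31818182*5 - (0.54545455*1)²
= 1.5909091 - 0.29752066 = 1.2933884

1.2933884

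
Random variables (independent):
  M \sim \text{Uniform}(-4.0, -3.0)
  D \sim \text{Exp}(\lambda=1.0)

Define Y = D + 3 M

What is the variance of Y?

For independent RVs: Var(aX + bY) = a²Var(X) + b²Var(Y)
Var(M) = 0.083333333
Var(D) = 1
Var(Y) = 3²*0.083333333 + 1²*1
= 9*0.083333333 + 1*1 = 1.75

1.75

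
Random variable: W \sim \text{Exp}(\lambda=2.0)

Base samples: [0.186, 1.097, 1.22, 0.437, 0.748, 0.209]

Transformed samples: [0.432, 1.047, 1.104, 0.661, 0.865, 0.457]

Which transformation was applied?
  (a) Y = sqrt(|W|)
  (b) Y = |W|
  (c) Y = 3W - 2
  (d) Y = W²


Checking option (a) Y = sqrt(|W|):
  W = 0.186 -> Y = 0.432 ✓
  W = 1.097 -> Y = 1.047 ✓
  W = 1.22 -> Y = 1.104 ✓
All samples match this transformation.

(a) sqrt(|W|)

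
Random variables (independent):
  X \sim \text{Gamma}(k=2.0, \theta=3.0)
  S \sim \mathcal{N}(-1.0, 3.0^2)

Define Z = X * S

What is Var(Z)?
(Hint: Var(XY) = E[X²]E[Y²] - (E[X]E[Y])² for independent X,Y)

Var(XY) = E[X²]E[Y²] - (E[X]E[Y])²
E[X] = 6, Var(X) = 18
E[S] = -1, Var(S) = 9
E[X²] = 18 + 6² = 54
E[S²] = 9 + (-1)² = 10
Var(Z) = 54*10 - (6*(-1))²
= 540 - 36 = 504

504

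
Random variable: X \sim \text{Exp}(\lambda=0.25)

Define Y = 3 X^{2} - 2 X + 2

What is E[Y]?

E[Y] = 3*E[X²] - 2*E[X] + 2
E[X] = 4
E[X²] = Var(X) + (E[X])² = 16 + 16 = 32
E[Y] = 3*32 - 2*4 + 2 = 90

90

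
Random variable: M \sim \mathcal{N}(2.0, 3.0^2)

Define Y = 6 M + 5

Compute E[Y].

For Y = 6M + 5:
E[Y] = 6 * E[M] + 5
E[M] = 2.0 = 2
E[Y] = 6 * 2 + 5 = 17

17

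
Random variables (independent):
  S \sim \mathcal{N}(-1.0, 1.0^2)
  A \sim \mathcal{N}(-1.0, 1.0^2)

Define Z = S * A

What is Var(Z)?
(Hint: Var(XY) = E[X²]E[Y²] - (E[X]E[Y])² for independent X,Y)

Var(XY) = E[X²]E[Y²] - (E[X]E[Y])²
E[S] = -1, Var(S) = 1
E[A] = -1, Var(A) = 1
E[S²] = 1 + (-1)² = 2
E[A²] = 1 + (-1)² = 2
Var(Z) = 2*2 - (-1*(-1))²
= 4 - 1 = 3

3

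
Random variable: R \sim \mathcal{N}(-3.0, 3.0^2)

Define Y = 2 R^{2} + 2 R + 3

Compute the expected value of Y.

E[Y] = 2*E[R²] + 2*E[R] + 3
E[R] = -3
E[R²] = Var(R) + (E[R])² = 9 + 9 = 18
E[Y] = 2*18 + 2*(-3) + 3 = 33

33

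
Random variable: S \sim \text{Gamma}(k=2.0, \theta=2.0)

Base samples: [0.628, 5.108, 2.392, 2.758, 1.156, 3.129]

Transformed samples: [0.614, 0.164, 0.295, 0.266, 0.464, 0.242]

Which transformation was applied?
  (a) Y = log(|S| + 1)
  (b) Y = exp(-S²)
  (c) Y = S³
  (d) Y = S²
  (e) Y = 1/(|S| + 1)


Checking option (e) Y = 1/(|S| + 1):
  S = 0.628 -> Y = 0.614 ✓
  S = 5.108 -> Y = 0.164 ✓
  S = 2.392 -> Y = 0.295 ✓
All samples match this transformation.

(e) 1/(|S| + 1)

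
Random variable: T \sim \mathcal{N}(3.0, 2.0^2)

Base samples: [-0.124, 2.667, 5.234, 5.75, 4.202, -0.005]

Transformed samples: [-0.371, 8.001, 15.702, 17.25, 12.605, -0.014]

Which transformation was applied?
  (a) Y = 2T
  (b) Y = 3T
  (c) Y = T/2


Checking option (b) Y = 3T:
  T = -0.124 -> Y = -0.371 ✓
  T = 2.667 -> Y = 8.001 ✓
  T = 5.234 -> Y = 15.702 ✓
All samples match this transformation.

(b) 3T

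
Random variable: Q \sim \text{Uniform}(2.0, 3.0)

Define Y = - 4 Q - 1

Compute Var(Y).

For Y = aQ + b: Var(Y) = a² * Var(Q)
Var(Q) = (3 - 2)^2/12 = 0.083333333
Var(Y) = (-4)² * 0.083333333 = 16 * 0.083333333 = 1.3333333

1.3333333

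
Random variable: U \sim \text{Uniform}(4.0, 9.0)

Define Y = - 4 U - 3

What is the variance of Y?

For Y = aU + b: Var(Y) = a² * Var(U)
Var(U) = (9 - 4)^2/12 = 2.0833333
Var(Y) = (-4)² * 2.0833333 = 16 * 2.0833333 = 33.333333

33.333333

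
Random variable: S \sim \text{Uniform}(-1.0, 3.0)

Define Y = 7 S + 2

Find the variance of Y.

For Y = aS + b: Var(Y) = a² * Var(S)
Var(S) = (3 + 1)^2/12 = 1.3333333
Var(Y) = 7² * 1.3333333 = 49 * 1.3333333 = 65.333333

65.333333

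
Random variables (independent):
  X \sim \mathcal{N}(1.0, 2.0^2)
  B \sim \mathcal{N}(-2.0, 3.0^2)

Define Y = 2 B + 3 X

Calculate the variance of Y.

For independent RVs: Var(aX + bY) = a²Var(X) + b²Var(Y)
Var(X) = 4
Var(B) = 9
Var(Y) = 3²*4 + 2²*9
= 9*4 + 4*9 = 72

72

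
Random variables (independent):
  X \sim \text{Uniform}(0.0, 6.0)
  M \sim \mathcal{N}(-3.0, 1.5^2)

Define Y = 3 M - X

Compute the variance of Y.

For independent RVs: Var(aX + bY) = a²Var(X) + b²Var(Y)
Var(X) = 3
Var(M) = 2.25
Var(Y) = (-1)²*3 + 3²*2.25
= 1*3 + 9*2.25 = 23.25

23.25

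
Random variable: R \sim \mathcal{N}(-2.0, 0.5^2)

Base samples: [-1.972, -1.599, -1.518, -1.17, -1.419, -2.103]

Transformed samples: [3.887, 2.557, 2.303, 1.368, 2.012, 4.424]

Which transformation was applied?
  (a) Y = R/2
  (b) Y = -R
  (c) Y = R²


Checking option (c) Y = R²:
  R = -1.972 -> Y = 3.887 ✓
  R = -1.599 -> Y = 2.557 ✓
  R = -1.518 -> Y = 2.303 ✓
All samples match this transformation.

(c) R²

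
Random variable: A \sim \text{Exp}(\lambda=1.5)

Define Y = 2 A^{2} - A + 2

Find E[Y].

E[Y] = 2*E[A²] - 1*E[A] + 2
E[A] = 0.66666667
E[A²] = Var(A) + (E[A])² = 0.44444444 + 0.44444444 = 0.88888889
E[Y] = 2*0.88888889 - 1*0.66666667 + 2 = 3.1111111

3.1111111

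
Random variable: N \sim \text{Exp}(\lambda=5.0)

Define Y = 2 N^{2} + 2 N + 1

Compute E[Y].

E[Y] = 2*E[N²] + 2*E[N] + 1
E[N] = 0.2
E[N²] = Var(N) + (E[N])² = 0.04 + 0.04 = 0.08
E[Y] = 2*0.08 + 2*0.2 + 1 = 1.56

1.56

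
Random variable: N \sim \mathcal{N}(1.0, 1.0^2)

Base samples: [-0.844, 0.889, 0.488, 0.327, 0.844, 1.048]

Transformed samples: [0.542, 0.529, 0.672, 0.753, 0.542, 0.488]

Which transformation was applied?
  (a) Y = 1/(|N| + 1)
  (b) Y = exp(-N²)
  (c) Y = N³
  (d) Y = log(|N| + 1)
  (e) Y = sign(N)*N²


Checking option (a) Y = 1/(|N| + 1):
  N = -0.844 -> Y = 0.542 ✓
  N = 0.889 -> Y = 0.529 ✓
  N = 0.488 -> Y = 0.672 ✓
All samples match this transformation.

(a) 1/(|N| + 1)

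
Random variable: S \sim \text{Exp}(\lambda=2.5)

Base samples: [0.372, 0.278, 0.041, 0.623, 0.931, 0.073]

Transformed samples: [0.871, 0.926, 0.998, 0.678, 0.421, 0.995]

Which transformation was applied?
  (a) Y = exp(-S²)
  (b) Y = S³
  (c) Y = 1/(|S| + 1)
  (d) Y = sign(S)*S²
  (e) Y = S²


Checking option (a) Y = exp(-S²):
  S = 0.372 -> Y = 0.871 ✓
  S = 0.278 -> Y = 0.926 ✓
  S = 0.041 -> Y = 0.998 ✓
All samples match this transformation.

(a) exp(-S²)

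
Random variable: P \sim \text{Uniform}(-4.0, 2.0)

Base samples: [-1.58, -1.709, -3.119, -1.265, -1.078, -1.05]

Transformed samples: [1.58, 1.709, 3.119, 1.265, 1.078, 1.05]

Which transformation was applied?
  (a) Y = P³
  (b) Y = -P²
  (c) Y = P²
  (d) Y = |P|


Checking option (d) Y = |P|:
  P = -1.58 -> Y = 1.58 ✓
  P = -1.709 -> Y = 1.709 ✓
  P = -3.119 -> Y = 3.119 ✓
All samples match this transformation.

(d) |P|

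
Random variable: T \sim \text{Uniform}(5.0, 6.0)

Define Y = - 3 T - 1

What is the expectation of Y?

For Y = -3T - 1:
E[Y] = -3 * E[T] - 1
E[T] = (5 + 6)/2 = 5.5
E[Y] = -3 * 5.5 - 1 = -17.5

-17.5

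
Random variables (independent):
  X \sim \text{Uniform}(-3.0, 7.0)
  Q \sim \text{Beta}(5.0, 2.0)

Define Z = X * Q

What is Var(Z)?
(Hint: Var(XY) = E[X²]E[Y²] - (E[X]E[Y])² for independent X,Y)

Var(XY) = E[X²]E[Y²] - (E[X]E[Y])²
E[X] = 2, Var(X) = 8.3333333
E[Q] = 0.71428571, Var(Q) = 0.025510204
E[X²] = 8.3333333 + 2² = 12.333333
E[Q²] = 0.025510204 + 0.71428571² = 0.53571429
Var(Z) = 12.333333*0.53571429 - (2*0.71428571)²
= 6.6071429 - 2.0408163 = 4.5663265

4.5663265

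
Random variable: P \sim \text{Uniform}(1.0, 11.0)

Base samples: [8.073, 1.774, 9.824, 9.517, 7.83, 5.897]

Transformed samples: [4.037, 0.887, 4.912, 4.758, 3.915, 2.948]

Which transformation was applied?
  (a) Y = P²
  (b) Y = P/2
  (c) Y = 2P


Checking option (b) Y = P/2:
  P = 8.073 -> Y = 4.037 ✓
  P = 1.774 -> Y = 0.887 ✓
  P = 9.824 -> Y = 4.912 ✓
All samples match this transformation.

(b) P/2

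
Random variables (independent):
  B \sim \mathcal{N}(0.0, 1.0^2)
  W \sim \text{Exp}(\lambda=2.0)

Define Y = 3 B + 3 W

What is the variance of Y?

For independent RVs: Var(aX + bY) = a²Var(X) + b²Var(Y)
Var(B) = 1
Var(W) = 0.25
Var(Y) = 3²*1 + 3²*0.25
= 9*1 + 9*0.25 = 11.25

11.25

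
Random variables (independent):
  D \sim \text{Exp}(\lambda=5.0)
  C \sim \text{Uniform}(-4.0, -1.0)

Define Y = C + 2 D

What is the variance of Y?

For independent RVs: Var(aX + bY) = a²Var(X) + b²Var(Y)
Var(D) = 0.04
Var(C) = 0.75
Var(Y) = 2²*0.04 + 1²*0.75
= 4*0.04 + 1*0.75 = 0.91

0.91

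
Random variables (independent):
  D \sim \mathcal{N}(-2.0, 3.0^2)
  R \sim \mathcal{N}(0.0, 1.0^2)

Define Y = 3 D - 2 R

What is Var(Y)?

For independent RVs: Var(aX + bY) = a²Var(X) + b²Var(Y)
Var(D) = 9
Var(R) = 1
Var(Y) = 3²*9 + (-2)²*1
= 9*9 + 4*1 = 85

85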